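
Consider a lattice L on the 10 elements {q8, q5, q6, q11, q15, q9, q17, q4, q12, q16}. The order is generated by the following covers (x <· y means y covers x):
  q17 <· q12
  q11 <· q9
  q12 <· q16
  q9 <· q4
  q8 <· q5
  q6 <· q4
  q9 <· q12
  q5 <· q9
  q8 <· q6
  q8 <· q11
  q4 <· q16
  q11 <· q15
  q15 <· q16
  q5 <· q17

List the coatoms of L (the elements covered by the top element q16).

q12, q15, q4

The coatoms are exactly the elements covered by q16: q12, q15, q4.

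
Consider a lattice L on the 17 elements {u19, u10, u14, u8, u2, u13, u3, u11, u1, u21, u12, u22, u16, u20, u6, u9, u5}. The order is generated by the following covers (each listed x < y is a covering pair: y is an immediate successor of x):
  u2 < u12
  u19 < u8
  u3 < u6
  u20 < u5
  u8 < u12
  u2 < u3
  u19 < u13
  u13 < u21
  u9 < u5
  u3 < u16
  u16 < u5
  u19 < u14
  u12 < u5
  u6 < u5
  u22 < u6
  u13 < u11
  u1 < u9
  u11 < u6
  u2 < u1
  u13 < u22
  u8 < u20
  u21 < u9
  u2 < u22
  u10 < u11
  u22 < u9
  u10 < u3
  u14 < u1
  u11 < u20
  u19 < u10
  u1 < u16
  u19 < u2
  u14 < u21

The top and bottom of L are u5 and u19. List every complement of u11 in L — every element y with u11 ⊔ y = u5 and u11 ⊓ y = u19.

Need y with u11 ∨ y = u5 and u11 ∧ y = u19.
Checking each element gives: u1, u12, u14.

u1, u12, u14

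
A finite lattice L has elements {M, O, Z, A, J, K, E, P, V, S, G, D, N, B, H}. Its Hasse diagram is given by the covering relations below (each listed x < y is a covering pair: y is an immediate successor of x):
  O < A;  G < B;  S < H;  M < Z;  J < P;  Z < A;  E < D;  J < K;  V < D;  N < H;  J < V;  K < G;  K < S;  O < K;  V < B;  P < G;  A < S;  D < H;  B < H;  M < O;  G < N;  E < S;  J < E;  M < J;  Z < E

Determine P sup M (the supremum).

P

Common upper bounds of {P, M}: B, G, H, N, P.
The least among these is P.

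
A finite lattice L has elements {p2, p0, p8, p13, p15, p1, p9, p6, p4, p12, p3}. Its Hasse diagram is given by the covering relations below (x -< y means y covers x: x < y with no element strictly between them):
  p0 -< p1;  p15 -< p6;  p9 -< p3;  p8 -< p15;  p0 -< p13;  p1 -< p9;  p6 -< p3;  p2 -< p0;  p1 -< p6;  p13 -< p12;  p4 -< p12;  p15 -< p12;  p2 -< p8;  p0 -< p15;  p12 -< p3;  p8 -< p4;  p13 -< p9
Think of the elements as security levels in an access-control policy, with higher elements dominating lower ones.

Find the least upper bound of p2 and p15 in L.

p15

Common upper bounds of {p2, p15}: p12, p15, p3, p6.
The least among these is p15.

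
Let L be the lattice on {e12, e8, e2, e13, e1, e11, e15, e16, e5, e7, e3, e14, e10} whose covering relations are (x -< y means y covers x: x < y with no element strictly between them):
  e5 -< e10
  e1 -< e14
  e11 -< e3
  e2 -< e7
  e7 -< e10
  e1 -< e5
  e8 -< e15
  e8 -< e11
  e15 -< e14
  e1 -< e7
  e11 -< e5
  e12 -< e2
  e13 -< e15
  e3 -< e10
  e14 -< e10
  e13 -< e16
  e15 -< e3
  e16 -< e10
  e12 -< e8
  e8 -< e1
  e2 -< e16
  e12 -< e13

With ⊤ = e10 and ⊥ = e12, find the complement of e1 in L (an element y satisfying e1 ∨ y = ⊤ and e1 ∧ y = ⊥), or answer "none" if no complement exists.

Need y with e1 ∨ y = e10 and e1 ∧ y = e12.
Checking each element gives: e16.

e16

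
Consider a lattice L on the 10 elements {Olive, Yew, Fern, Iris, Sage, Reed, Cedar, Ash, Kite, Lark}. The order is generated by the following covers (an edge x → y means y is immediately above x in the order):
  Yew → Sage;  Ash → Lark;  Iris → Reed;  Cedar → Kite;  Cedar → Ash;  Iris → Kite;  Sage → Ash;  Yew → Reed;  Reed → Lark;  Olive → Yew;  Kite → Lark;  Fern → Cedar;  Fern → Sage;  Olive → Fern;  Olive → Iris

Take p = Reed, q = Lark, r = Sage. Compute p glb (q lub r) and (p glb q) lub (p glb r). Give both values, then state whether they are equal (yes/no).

q lub r = Lark, so p glb (q lub r) = Reed glb Lark = Reed.
p glb q = Reed and p glb r = Yew, so (p glb q) lub (p glb r) = Reed lub Yew = Reed.
Equal: yes.

Reed; Reed; yes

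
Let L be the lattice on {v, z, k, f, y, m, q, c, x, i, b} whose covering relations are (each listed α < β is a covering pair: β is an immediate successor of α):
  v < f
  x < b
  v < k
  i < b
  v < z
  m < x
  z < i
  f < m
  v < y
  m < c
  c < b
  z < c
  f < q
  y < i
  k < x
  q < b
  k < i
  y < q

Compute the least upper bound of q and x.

Common upper bounds of {q, x}: b.
The least among these is b.

b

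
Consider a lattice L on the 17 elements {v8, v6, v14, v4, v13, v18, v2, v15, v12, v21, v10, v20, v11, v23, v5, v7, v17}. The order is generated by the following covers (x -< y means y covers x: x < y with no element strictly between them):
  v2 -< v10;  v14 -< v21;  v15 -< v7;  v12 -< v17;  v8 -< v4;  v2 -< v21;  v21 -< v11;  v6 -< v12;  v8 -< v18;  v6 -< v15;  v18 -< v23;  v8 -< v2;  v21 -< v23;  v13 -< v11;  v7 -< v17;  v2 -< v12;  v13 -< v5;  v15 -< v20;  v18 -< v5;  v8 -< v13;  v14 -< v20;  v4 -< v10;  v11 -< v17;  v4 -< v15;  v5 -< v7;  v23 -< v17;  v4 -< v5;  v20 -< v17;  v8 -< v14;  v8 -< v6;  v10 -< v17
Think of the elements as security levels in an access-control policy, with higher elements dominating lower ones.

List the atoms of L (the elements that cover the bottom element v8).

v13, v14, v18, v2, v4, v6

The atoms are exactly the elements that cover v8: v13, v14, v18, v2, v4, v6.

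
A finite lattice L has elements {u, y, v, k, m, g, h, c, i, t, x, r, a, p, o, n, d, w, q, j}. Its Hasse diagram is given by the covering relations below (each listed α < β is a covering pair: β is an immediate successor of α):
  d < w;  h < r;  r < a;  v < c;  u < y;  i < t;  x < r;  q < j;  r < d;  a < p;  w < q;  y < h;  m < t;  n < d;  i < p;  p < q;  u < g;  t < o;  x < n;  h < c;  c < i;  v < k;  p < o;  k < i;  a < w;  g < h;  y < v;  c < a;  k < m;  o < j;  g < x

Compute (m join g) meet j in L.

t

m ∨ g = t
t ∧ j = t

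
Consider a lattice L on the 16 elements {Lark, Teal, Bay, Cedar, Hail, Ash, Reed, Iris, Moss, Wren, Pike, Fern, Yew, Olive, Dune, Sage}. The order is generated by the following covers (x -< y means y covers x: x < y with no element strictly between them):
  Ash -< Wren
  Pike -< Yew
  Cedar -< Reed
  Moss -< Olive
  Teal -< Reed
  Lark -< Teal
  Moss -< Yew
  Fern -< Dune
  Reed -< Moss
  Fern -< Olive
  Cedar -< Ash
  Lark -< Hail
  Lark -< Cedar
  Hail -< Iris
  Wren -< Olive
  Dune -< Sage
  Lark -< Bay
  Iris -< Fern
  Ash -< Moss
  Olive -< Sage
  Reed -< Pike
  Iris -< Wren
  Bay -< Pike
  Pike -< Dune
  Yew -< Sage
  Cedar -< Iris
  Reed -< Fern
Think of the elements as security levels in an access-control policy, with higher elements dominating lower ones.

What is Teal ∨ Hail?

Common upper bounds of {Teal, Hail}: Dune, Fern, Olive, Sage.
The least among these is Fern.

Fern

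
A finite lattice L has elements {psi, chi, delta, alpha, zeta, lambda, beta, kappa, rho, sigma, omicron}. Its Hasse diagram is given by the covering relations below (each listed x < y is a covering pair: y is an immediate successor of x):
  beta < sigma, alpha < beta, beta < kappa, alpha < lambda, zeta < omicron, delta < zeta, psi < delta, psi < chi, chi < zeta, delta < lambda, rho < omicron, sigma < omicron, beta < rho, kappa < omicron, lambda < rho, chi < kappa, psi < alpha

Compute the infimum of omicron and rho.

rho

Common lower bounds of {omicron, rho}: alpha, beta, delta, lambda, psi, rho.
The greatest among these is rho.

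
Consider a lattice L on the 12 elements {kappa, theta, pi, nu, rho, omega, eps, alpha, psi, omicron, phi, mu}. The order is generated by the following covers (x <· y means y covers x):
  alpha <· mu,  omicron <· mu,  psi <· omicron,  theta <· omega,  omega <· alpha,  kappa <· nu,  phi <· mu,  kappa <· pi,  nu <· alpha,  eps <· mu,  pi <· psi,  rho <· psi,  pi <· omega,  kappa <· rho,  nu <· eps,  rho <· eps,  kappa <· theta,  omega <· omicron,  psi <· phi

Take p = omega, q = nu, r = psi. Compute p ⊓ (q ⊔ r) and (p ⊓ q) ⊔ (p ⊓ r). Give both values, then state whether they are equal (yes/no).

omega; pi; no

q ⊔ r = mu, so p ⊓ (q ⊔ r) = omega ⊓ mu = omega.
p ⊓ q = kappa and p ⊓ r = pi, so (p ⊓ q) ⊔ (p ⊓ r) = kappa ⊔ pi = pi.
Equal: no.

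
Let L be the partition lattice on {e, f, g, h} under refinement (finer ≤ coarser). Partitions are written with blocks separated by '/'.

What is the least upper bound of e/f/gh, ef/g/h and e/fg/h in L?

Common upper bounds of {e/f/gh, ef/g/h, e/fg/h}: efgh.
The least among these is efgh.

efgh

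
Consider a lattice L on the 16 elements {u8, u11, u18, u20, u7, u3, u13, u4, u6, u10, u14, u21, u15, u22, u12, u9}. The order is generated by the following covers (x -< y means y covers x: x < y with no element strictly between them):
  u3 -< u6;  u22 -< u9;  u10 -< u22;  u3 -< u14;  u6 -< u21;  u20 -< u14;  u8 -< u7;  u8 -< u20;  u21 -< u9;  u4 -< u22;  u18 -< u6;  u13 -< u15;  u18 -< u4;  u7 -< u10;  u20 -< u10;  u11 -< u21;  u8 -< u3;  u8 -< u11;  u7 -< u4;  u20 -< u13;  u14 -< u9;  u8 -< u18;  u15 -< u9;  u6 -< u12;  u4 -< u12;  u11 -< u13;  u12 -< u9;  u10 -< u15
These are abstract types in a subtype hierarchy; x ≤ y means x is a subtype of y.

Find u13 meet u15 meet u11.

Common lower bounds of {u13, u15, u11}: u11, u8.
The greatest among these is u11.

u11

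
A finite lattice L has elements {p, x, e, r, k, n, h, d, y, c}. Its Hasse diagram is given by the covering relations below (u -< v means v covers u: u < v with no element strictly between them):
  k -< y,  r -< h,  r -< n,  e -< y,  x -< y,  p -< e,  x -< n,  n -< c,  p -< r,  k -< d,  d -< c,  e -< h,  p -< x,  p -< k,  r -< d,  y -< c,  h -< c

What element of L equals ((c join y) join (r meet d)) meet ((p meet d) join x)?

x

c ∨ y = c
r ∧ d = r
c ∨ r = c
p ∧ d = p
p ∨ x = x
c ∧ x = x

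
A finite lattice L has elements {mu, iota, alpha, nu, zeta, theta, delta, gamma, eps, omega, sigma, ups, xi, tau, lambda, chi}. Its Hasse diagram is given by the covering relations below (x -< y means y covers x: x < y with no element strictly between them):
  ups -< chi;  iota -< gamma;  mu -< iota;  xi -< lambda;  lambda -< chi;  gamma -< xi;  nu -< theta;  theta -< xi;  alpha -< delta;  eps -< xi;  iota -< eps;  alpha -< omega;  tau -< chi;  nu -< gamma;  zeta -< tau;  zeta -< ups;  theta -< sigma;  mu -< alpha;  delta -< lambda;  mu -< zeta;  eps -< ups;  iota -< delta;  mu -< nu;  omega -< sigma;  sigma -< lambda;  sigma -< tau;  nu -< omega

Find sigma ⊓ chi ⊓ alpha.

Common lower bounds of {sigma, chi, alpha}: alpha, mu.
The greatest among these is alpha.

alpha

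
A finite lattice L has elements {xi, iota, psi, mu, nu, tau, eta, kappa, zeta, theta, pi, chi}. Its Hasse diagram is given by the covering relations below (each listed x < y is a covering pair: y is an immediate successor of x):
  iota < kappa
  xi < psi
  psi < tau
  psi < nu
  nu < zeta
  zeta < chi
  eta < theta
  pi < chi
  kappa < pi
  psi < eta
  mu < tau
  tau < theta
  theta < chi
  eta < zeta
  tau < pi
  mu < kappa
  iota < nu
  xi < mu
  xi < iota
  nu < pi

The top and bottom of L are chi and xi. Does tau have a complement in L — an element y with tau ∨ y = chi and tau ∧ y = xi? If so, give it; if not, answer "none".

none

For every candidate y, either tau ∨ y ≠ chi or tau ∧ y ≠ xi; no complement exists.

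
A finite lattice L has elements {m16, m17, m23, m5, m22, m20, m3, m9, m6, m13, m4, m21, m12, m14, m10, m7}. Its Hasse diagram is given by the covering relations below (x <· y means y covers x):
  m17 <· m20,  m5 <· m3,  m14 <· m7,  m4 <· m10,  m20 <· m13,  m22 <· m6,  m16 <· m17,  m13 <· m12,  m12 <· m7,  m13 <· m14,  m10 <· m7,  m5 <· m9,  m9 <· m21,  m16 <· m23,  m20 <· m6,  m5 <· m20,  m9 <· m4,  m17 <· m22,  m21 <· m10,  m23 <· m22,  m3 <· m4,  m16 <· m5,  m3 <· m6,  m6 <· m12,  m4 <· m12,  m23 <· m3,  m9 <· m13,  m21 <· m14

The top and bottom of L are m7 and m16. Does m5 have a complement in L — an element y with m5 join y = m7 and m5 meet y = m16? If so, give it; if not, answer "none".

For every candidate y, either m5 ∨ y ≠ m7 or m5 ∧ y ≠ m16; no complement exists.

none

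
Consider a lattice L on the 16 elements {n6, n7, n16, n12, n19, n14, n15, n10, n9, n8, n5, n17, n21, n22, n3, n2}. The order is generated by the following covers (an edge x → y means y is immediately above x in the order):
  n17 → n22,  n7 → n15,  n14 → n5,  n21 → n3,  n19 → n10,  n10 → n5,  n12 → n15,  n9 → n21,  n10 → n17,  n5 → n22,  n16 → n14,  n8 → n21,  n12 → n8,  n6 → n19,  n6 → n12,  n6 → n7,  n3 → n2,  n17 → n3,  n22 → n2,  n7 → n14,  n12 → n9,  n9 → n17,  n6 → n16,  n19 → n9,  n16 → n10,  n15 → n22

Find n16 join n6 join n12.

n17

Common upper bounds of {n16, n6, n12}: n17, n2, n22, n3.
The least among these is n17.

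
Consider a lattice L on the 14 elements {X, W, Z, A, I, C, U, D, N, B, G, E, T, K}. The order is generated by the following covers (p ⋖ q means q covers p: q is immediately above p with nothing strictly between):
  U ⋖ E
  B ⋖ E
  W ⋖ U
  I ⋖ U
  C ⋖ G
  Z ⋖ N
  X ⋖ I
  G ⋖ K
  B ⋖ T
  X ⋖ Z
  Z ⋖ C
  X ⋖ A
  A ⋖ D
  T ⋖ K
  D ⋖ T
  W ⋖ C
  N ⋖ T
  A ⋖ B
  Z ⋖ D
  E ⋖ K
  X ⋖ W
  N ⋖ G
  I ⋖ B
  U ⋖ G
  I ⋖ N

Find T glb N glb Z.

Common lower bounds of {T, N, Z}: X, Z.
The greatest among these is Z.

Z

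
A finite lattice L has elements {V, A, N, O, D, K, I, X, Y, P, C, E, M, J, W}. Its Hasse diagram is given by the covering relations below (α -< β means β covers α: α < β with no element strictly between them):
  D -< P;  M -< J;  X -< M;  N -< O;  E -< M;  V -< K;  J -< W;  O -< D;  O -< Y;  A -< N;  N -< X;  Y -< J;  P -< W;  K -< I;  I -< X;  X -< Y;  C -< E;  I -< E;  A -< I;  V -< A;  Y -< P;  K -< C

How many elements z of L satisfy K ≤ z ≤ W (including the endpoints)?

The interval [K, W] = {C, E, I, J, K, M, P, W, X, Y}, which has 10 elements.

10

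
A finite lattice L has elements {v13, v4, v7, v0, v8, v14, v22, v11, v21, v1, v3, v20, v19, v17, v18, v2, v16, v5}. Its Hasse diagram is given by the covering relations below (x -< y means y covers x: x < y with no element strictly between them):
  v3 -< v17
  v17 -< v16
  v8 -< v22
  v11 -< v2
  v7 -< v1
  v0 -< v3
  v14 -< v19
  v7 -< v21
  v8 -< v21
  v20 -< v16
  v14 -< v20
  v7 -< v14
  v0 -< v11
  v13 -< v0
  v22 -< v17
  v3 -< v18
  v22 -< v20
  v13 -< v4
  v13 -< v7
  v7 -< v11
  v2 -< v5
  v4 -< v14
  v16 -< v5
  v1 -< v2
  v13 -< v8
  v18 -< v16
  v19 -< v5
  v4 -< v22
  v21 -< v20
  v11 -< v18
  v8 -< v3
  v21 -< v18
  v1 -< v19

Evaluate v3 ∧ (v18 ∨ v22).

v18 ∨ v22 = v16
v3 ∧ v16 = v3

v3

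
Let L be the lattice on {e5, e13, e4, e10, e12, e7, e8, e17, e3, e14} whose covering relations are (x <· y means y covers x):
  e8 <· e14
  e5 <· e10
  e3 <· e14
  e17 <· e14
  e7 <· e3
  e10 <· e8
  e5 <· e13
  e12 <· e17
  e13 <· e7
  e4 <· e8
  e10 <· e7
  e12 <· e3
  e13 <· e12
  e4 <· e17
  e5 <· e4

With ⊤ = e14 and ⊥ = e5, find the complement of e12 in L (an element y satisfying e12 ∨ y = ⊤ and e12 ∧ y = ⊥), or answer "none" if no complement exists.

e8

Need y with e12 ∨ y = e14 and e12 ∧ y = e5.
Checking each element gives: e8.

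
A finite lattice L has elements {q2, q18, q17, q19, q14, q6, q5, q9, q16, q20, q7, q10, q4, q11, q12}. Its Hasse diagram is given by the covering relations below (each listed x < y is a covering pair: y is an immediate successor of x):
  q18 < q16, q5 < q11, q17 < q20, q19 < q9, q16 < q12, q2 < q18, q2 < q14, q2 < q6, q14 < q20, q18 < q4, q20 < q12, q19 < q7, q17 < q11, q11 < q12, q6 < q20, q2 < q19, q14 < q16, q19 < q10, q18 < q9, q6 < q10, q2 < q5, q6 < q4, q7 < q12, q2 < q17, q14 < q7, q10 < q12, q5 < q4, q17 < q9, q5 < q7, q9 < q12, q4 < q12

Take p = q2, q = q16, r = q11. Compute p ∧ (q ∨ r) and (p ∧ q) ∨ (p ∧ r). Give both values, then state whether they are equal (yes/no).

q ∨ r = q12, so p ∧ (q ∨ r) = q2 ∧ q12 = q2.
p ∧ q = q2 and p ∧ r = q2, so (p ∧ q) ∨ (p ∧ r) = q2 ∨ q2 = q2.
Equal: yes.

q2; q2; yes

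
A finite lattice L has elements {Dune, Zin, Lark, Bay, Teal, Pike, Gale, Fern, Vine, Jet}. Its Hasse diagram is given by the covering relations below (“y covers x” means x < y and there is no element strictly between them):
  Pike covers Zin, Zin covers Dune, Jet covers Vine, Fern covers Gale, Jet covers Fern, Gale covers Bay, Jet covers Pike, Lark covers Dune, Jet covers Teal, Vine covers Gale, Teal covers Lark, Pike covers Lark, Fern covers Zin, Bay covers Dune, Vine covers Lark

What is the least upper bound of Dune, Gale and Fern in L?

Common upper bounds of {Dune, Gale, Fern}: Fern, Jet.
The least among these is Fern.

Fern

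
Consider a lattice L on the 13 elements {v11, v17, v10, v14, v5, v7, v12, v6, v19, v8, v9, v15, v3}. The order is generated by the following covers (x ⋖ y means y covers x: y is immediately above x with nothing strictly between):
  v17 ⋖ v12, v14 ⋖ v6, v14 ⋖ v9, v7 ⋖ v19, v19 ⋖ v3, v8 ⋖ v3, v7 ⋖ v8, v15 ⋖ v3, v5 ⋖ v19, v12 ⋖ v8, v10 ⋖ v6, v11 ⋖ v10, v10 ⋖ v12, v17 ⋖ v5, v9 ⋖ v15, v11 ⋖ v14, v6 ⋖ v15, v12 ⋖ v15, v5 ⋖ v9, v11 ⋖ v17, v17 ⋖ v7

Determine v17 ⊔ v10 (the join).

v12

Common upper bounds of {v17, v10}: v12, v15, v3, v8.
The least among these is v12.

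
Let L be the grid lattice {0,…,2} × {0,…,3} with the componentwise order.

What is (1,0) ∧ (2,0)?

In a product of chains, the meet is componentwise min, giving (1,0).

(1,0)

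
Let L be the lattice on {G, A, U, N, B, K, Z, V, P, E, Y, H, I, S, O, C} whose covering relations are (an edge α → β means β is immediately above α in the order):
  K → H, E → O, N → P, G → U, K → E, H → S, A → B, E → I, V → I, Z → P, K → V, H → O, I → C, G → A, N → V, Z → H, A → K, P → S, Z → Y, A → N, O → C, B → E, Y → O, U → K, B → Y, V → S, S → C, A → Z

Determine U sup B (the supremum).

E

Common upper bounds of {U, B}: C, E, I, O.
The least among these is E.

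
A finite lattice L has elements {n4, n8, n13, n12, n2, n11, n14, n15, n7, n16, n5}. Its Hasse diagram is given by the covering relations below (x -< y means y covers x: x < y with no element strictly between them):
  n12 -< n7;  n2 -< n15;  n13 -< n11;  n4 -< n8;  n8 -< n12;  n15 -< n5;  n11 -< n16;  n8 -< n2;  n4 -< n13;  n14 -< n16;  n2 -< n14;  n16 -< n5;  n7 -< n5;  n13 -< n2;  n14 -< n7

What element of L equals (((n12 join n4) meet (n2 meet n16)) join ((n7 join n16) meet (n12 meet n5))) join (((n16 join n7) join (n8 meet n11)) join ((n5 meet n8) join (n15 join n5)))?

n12 ∨ n4 = n12
n2 ∧ n16 = n2
n12 ∧ n2 = n8
n7 ∨ n16 = n5
n12 ∧ n5 = n12
n5 ∧ n12 = n12
n8 ∨ n12 = n12
n16 ∨ n7 = n5
n8 ∧ n11 = n4
n5 ∨ n4 = n5
n5 ∧ n8 = n8
n15 ∨ n5 = n5
n8 ∨ n5 = n5
n5 ∨ n5 = n5
n12 ∨ n5 = n5

n5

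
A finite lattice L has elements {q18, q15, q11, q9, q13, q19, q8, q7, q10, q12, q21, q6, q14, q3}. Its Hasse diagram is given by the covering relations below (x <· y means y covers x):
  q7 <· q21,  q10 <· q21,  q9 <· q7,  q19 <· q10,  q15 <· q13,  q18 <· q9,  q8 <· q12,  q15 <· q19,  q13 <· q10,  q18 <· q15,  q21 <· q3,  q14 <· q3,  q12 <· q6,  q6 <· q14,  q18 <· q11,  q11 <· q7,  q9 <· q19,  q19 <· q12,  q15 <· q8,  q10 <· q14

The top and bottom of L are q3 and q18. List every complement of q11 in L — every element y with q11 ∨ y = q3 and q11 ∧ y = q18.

Need y with q11 ∨ y = q3 and q11 ∧ y = q18.
Checking each element gives: q12, q14, q6, q8.

q12, q14, q6, q8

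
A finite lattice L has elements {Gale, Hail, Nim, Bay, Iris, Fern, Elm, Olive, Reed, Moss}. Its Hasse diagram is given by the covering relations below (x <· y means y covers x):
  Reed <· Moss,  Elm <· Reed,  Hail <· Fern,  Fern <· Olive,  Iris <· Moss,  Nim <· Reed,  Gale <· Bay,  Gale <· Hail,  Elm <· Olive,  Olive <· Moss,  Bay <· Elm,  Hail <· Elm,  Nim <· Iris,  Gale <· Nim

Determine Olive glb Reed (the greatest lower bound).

Common lower bounds of {Olive, Reed}: Bay, Elm, Gale, Hail.
The greatest among these is Elm.

Elm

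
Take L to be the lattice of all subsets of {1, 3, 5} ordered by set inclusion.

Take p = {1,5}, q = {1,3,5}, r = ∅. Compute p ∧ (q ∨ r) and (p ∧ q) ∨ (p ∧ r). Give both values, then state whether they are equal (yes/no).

{1,5}; {1,5}; yes

q ∨ r = {1,3,5}, so p ∧ (q ∨ r) = {1,5} ∧ {1,3,5} = {1,5}.
p ∧ q = {1,5} and p ∧ r = ∅, so (p ∧ q) ∨ (p ∧ r) = {1,5} ∨ ∅ = {1,5}.
Equal: yes.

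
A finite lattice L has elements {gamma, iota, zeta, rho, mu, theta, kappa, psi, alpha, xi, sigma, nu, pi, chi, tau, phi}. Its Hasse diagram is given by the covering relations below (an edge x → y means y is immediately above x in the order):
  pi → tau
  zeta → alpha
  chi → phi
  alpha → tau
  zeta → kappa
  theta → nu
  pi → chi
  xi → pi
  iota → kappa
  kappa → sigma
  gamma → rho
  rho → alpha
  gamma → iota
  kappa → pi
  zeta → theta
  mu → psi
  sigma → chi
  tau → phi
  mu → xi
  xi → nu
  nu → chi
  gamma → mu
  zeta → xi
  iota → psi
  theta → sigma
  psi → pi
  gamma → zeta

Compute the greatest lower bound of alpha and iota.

gamma

Common lower bounds of {alpha, iota}: gamma.
The greatest among these is gamma.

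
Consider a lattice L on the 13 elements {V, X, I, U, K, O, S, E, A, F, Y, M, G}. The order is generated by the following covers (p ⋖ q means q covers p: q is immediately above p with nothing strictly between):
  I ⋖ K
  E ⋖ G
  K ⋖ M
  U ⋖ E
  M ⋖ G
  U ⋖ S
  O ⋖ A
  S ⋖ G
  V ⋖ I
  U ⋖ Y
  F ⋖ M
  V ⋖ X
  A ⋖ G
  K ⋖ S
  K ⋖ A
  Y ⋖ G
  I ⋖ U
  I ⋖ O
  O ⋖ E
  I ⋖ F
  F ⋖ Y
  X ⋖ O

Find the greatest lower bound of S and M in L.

K

Common lower bounds of {S, M}: I, K, V.
The greatest among these is K.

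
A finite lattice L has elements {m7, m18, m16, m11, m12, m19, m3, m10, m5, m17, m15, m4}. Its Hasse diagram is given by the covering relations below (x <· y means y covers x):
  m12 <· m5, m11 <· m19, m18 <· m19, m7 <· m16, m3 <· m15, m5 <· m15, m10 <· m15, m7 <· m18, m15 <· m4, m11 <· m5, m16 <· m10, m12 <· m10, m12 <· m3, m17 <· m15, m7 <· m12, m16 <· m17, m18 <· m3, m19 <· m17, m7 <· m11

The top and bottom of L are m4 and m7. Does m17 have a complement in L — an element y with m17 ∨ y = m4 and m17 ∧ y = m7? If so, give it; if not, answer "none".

For every candidate y, either m17 ∨ y ≠ m4 or m17 ∧ y ≠ m7; no complement exists.

none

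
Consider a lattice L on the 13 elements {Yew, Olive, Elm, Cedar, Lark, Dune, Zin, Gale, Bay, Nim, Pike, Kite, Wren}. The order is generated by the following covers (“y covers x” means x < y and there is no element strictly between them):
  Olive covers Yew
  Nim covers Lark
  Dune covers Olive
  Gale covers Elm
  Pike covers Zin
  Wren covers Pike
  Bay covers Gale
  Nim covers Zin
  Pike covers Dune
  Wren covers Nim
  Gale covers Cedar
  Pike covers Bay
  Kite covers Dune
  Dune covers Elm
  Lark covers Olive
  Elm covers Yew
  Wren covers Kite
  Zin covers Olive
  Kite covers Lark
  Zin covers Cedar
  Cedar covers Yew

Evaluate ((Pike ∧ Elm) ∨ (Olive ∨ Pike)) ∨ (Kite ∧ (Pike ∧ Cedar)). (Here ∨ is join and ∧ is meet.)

Pike

Pike ∧ Elm = Elm
Olive ∨ Pike = Pike
Elm ∨ Pike = Pike
Pike ∧ Cedar = Cedar
Kite ∧ Cedar = Yew
Pike ∨ Yew = Pike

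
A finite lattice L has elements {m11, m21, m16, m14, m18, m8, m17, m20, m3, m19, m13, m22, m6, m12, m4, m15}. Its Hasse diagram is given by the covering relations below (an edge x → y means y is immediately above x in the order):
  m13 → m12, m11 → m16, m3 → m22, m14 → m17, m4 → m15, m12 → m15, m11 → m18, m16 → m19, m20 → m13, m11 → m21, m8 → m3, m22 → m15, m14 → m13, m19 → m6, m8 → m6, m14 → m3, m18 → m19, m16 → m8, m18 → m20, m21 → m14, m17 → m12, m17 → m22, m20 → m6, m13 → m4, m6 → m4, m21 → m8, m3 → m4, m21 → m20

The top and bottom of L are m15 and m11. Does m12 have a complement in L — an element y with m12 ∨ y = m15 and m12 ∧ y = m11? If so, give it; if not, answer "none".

m16

Need y with m12 ∨ y = m15 and m12 ∧ y = m11.
Checking each element gives: m16.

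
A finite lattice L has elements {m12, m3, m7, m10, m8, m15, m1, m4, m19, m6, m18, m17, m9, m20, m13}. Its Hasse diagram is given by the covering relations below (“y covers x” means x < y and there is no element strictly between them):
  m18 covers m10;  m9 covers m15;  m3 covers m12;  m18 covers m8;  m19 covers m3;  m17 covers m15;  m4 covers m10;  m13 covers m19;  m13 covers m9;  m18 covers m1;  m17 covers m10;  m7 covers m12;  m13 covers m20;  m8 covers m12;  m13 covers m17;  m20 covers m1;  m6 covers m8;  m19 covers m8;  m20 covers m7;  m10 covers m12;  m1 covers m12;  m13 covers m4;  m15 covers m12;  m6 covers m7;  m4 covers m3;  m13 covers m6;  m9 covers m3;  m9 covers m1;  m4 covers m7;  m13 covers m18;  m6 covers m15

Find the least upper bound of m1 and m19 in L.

Common upper bounds of {m1, m19}: m13.
The least among these is m13.

m13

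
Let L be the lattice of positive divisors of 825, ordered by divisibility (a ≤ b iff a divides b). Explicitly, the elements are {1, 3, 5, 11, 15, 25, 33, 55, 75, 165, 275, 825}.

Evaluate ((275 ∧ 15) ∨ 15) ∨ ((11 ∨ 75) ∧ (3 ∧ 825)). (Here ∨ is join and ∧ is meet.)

15

275 ∧ 15 = 5
5 ∨ 15 = 15
11 ∨ 75 = 825
3 ∧ 825 = 3
825 ∧ 3 = 3
15 ∨ 3 = 15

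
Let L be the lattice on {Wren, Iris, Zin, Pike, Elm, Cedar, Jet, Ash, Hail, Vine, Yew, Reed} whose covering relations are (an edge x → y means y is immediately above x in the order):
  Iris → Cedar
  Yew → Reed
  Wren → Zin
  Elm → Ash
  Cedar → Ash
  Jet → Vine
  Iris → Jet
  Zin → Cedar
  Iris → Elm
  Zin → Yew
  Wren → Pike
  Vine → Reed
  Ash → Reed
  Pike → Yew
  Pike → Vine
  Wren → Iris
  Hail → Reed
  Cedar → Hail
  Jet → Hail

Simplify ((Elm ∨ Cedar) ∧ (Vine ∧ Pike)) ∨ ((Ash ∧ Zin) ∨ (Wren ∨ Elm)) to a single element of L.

Elm ∨ Cedar = Ash
Vine ∧ Pike = Pike
Ash ∧ Pike = Wren
Ash ∧ Zin = Zin
Wren ∨ Elm = Elm
Zin ∨ Elm = Ash
Wren ∨ Ash = Ash

Ash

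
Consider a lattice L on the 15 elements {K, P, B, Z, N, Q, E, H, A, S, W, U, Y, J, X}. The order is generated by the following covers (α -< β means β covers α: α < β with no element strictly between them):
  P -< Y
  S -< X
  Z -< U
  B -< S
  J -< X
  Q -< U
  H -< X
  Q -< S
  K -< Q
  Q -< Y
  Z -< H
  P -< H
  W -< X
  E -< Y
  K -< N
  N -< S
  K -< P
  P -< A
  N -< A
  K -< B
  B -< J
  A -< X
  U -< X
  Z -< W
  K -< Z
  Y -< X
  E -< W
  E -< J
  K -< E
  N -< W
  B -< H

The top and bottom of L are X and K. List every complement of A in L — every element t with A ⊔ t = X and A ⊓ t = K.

Need t with A ∨ t = X and A ∧ t = K.
Checking each element gives: B, E, J, Q, U, Z.

B, E, J, Q, U, Z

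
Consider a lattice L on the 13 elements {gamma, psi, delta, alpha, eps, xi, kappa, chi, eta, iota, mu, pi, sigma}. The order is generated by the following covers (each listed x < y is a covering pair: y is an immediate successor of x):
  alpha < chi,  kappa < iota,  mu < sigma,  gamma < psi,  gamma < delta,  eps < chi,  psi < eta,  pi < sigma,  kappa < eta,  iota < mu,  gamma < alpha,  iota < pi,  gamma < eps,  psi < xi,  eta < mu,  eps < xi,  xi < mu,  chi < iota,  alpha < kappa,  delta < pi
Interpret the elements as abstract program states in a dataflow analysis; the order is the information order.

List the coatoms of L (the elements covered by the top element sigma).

mu, pi

The coatoms are exactly the elements covered by sigma: mu, pi.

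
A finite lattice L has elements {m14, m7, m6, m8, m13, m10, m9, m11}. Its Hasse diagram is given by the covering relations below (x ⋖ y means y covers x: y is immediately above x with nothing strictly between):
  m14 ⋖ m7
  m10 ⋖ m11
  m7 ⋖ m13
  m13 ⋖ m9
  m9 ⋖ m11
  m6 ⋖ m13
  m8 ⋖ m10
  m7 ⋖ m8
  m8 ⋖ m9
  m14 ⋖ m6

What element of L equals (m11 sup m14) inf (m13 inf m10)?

m11 ∨ m14 = m11
m13 ∧ m10 = m7
m11 ∧ m7 = m7

m7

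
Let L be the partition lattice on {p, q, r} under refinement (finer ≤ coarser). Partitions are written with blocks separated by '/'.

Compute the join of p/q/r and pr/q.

The join of p/q/r and pr/q merges any blocks that overlap across the partitions, giving pr/q.

pr/q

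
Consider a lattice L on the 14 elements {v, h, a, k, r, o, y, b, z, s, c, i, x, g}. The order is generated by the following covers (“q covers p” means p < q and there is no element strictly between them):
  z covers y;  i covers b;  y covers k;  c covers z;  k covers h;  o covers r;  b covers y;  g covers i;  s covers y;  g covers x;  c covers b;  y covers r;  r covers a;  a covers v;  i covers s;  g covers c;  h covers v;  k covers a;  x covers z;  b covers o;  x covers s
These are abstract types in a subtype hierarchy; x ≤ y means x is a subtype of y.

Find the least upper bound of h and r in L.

y

Common upper bounds of {h, r}: b, c, g, i, s, x, y, z.
The least among these is y.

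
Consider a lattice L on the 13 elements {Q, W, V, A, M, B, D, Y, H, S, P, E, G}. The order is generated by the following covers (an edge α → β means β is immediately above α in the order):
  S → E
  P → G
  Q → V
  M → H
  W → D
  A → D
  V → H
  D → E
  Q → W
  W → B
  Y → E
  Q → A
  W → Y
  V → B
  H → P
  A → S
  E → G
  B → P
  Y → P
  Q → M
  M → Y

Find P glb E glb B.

Common lower bounds of {P, E, B}: Q, W.
The greatest among these is W.

W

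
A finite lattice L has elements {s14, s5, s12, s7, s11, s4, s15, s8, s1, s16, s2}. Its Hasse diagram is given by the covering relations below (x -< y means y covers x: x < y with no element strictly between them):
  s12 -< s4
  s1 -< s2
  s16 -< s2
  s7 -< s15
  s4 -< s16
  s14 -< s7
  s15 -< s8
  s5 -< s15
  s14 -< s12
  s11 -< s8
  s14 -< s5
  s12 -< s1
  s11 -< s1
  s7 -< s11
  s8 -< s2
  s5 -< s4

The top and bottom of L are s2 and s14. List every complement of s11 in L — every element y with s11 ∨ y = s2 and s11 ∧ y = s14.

Need y with s11 ∨ y = s2 and s11 ∧ y = s14.
Checking each element gives: s16, s4.

s16, s4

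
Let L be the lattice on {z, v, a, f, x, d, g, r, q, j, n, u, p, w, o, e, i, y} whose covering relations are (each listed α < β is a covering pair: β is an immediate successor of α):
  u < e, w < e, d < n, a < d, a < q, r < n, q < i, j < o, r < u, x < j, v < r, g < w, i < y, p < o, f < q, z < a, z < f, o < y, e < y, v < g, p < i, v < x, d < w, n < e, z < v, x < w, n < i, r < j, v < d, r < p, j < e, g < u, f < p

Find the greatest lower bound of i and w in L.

Common lower bounds of {i, w}: a, d, v, z.
The greatest among these is d.

d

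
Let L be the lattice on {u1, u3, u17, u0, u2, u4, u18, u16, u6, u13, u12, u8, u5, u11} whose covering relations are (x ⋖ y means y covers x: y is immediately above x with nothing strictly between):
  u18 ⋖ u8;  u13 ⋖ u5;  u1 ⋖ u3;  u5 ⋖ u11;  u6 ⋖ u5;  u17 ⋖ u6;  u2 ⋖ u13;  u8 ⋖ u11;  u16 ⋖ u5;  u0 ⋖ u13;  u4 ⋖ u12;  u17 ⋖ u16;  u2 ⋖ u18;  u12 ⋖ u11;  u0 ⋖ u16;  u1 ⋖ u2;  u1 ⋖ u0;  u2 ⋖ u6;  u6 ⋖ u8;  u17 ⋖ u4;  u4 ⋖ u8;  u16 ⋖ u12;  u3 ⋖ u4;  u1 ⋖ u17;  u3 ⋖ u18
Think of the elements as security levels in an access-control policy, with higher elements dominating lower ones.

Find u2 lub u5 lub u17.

Common upper bounds of {u2, u5, u17}: u11, u5.
The least among these is u5.

u5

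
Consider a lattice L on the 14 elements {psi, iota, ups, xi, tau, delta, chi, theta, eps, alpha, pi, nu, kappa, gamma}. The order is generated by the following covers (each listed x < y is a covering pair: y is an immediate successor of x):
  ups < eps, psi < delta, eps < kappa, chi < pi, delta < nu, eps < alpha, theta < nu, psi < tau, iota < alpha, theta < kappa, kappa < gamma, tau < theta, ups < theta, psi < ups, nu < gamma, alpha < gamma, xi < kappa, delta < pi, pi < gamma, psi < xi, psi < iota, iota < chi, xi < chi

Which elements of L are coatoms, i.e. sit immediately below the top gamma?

alpha, kappa, nu, pi

The coatoms are exactly the elements covered by gamma: alpha, kappa, nu, pi.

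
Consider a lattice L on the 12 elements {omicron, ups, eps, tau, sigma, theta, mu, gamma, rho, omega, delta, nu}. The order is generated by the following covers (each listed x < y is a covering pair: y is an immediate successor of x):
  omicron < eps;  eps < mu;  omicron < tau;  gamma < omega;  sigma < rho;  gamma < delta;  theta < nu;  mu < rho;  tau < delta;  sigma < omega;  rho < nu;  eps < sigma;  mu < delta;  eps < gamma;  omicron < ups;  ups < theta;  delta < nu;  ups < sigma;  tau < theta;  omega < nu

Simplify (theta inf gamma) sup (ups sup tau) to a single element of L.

theta

theta ∧ gamma = omicron
ups ∨ tau = theta
omicron ∨ theta = theta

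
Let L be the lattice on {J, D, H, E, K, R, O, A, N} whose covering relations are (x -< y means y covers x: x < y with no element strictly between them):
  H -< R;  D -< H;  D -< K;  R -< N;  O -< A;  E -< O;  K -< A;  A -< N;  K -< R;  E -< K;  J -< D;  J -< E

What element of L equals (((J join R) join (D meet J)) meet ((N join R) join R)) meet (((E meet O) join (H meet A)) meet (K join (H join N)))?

J ∨ R = R
D ∧ J = J
R ∨ J = R
N ∨ R = N
N ∨ R = N
R ∧ N = R
E ∧ O = E
H ∧ A = D
E ∨ D = K
H ∨ N = N
K ∨ N = N
K ∧ N = K
R ∧ K = K

K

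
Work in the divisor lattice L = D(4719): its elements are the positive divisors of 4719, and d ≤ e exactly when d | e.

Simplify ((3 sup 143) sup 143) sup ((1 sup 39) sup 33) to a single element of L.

3 ∨ 143 = 429
429 ∨ 143 = 429
1 ∨ 39 = 39
39 ∨ 33 = 429
429 ∨ 429 = 429

429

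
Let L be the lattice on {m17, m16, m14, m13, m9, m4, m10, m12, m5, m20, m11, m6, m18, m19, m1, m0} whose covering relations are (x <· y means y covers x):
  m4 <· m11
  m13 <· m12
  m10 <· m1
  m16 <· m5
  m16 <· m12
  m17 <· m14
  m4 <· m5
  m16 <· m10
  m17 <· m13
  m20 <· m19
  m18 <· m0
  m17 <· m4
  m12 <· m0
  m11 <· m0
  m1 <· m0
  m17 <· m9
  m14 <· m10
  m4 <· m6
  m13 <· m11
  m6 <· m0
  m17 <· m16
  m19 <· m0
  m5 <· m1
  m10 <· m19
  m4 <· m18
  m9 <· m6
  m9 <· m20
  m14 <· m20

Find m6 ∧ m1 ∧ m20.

Common lower bounds of {m6, m1, m20}: m17.
The greatest among these is m17.

m17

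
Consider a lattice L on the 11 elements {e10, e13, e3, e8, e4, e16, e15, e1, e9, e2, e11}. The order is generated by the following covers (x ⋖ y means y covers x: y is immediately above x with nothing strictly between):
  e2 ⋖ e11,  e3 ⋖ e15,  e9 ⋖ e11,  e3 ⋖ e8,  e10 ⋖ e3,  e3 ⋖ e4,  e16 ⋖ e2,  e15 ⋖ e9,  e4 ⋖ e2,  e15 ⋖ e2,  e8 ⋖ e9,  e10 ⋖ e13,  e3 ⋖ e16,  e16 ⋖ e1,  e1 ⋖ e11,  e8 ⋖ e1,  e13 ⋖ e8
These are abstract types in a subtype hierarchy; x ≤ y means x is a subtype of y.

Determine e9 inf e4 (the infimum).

e3

Common lower bounds of {e9, e4}: e10, e3.
The greatest among these is e3.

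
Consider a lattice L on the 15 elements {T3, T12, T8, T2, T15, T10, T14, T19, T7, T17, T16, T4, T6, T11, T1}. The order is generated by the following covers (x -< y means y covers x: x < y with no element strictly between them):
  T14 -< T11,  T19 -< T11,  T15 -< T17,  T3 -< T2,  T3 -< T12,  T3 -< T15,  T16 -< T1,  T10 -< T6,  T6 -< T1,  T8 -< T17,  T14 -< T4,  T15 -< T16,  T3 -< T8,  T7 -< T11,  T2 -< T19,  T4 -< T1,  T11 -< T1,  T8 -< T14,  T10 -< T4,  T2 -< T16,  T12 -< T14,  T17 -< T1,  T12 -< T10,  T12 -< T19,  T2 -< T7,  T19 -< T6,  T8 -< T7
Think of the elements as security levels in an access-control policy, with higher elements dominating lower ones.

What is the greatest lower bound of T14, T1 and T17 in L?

Common lower bounds of {T14, T1, T17}: T3, T8.
The greatest among these is T8.

T8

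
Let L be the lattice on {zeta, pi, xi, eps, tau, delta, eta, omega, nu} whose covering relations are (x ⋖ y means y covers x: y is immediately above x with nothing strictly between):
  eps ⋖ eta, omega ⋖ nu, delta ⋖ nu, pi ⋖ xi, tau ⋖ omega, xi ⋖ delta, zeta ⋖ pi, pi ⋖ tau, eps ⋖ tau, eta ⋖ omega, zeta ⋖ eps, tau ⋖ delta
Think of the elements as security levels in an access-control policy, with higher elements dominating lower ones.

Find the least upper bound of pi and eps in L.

tau

Common upper bounds of {pi, eps}: delta, nu, omega, tau.
The least among these is tau.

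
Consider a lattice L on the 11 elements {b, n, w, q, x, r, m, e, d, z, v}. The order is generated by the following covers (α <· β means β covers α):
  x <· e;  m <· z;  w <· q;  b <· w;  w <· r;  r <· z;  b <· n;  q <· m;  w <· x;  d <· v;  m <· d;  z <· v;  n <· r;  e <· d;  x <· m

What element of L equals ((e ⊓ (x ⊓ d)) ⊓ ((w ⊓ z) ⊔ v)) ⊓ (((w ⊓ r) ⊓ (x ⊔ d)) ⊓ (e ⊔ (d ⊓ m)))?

x ∧ d = x
e ∧ x = x
w ∧ z = w
w ∨ v = v
x ∧ v = x
w ∧ r = w
x ∨ d = d
w ∧ d = w
d ∧ m = m
e ∨ m = d
w ∧ d = w
x ∧ w = w

w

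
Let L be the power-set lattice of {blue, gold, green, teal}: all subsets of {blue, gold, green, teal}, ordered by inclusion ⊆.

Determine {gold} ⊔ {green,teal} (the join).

Common upper bounds of {{gold}, {green,teal}}: {blue,gold,green,teal}, {gold,green,teal}.
The least among these is {gold,green,teal}.

{gold,green,teal}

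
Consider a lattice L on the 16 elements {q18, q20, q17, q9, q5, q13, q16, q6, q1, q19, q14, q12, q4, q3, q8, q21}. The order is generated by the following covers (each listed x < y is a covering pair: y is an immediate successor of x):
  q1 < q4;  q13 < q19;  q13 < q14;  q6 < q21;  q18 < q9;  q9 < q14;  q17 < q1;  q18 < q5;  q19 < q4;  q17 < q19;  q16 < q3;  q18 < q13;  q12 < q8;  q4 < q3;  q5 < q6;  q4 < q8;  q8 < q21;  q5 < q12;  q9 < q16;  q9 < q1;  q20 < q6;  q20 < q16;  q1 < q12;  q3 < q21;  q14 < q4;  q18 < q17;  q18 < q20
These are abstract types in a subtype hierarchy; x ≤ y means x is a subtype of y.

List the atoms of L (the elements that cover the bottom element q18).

q13, q17, q20, q5, q9

The atoms are exactly the elements that cover q18: q13, q17, q20, q5, q9.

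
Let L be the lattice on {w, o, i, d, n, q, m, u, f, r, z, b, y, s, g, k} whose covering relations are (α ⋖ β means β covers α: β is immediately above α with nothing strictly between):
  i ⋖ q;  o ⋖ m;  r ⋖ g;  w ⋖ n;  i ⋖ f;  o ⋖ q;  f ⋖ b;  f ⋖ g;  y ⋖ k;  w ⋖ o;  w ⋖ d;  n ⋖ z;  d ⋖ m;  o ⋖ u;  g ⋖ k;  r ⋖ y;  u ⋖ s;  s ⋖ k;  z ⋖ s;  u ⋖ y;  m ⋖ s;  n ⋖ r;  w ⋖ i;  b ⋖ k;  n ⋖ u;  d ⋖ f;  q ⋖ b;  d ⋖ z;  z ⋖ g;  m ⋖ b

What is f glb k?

Common lower bounds of {f, k}: d, f, i, w.
The greatest among these is f.

f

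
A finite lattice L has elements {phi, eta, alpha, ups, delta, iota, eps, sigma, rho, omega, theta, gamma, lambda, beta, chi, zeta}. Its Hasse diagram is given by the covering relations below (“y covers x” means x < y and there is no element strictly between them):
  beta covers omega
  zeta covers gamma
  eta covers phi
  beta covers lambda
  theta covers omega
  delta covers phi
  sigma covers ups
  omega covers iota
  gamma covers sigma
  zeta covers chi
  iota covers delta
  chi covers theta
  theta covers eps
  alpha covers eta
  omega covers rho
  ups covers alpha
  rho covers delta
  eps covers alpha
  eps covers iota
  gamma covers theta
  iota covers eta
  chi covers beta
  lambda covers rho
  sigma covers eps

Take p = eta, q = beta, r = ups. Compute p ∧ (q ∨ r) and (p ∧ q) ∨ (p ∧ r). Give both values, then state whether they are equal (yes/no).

eta; eta; yes

q ∨ r = zeta, so p ∧ (q ∨ r) = eta ∧ zeta = eta.
p ∧ q = eta and p ∧ r = eta, so (p ∧ q) ∨ (p ∧ r) = eta ∨ eta = eta.
Equal: yes.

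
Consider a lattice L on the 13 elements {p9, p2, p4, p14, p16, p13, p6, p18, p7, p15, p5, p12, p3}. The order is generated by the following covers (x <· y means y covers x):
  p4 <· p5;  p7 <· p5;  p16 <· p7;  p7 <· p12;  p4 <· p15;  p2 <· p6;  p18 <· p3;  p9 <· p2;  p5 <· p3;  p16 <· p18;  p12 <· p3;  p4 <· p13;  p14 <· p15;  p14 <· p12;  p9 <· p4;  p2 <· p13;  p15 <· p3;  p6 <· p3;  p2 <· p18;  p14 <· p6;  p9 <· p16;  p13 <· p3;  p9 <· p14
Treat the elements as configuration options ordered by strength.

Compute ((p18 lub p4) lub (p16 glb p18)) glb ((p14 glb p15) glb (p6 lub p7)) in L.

p18 ∨ p4 = p3
p16 ∧ p18 = p16
p3 ∨ p16 = p3
p14 ∧ p15 = p14
p6 ∨ p7 = p3
p14 ∧ p3 = p14
p3 ∧ p14 = p14

p14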